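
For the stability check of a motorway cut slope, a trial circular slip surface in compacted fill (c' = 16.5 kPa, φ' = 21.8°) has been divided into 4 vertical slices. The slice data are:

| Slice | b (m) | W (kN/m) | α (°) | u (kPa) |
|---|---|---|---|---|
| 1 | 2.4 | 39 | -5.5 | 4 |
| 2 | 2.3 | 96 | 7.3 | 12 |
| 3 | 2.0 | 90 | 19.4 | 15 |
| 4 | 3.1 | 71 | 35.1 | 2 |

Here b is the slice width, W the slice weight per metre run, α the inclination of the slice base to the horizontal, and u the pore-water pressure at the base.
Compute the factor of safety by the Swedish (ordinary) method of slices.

FS = 3.23

Ordinary method of slices: FS = Σ[c'·Δl_i + (W_i cosα_i − u_i·Δl_i)·tanφ'] / Σ W_i sinα_i, with Δl_i = b_i / cosα_i.
Slice 1: Δl = 2.4/cos(-5.5°) = 2.411 m; N'_1 = 39·cos(-5.5°) − 4·2.411 = 29.2; c'Δl = 39.78; W sinα = -3.7
Slice 2: Δl = 2.3/cos7.3° = 2.319 m; N'_2 = 96·cos7.3° − 12·2.319 = 67.4; c'Δl = 38.26; W sinα = 12.2
Slice 3: Δl = 2.0/cos19.4° = 2.120 m; N'_3 = 90·cos19.4° − 15·2.120 = 53.1; c'Δl = 34.99; W sinα = 29.9
Slice 4: Δl = 3.1/cos35.1° = 3.789 m; N'_4 = 71·cos35.1° − 2·3.789 = 50.5; c'Δl = 62.52; W sinα = 40.8
Σc'Δl = 175.5 kN/m; ΣN' = 200.2 kN/m; ΣW sinα = 79.2 kN/m
Resisting = 175.5 + 200.2·tan21.8° = 175.5 + 80.1 = 255.6 kN/m
FS = 255.6 / 79.2 = 3.228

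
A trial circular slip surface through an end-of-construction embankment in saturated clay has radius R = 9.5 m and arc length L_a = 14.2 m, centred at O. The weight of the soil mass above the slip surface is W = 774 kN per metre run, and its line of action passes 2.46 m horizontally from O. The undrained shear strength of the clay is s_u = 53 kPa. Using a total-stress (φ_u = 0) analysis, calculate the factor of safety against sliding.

FS = 3.76

Taking moments about the centre O, the resisting moment is provided by the undrained shear strength acting along the arc:
M_R = s_u·L_a·R = 53·14.20·9.5 = 7149.7 kN·m/m
M_D = W·d = 774·2.46 = 1904.0 kN·m/m
FS = M_R / M_D = 7149.7 / 1904.0 = 3.755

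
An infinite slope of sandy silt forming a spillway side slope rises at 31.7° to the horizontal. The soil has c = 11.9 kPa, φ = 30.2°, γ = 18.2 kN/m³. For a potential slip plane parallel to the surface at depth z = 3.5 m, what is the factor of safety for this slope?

For an infinite slope with a slip plane parallel to the surface (no pore pressure): FS = [c + γz cos²β tanφ] / [γz sinβ cosβ].
γz = 18.2·3.5 = 63.70 kN/m²
Numerator = 11.9 + 63.70·cos²31.7°·tan30.2° = 11.9 + 63.70·0.7239·0.5820 = 38.737 kPa
Denominator = 63.70·sin31.7°·cos31.7° = 63.70·0.5255·0.8508 = 28.479 kPa
FS = 38.737 / 28.479 = 1.360

FS = 1.36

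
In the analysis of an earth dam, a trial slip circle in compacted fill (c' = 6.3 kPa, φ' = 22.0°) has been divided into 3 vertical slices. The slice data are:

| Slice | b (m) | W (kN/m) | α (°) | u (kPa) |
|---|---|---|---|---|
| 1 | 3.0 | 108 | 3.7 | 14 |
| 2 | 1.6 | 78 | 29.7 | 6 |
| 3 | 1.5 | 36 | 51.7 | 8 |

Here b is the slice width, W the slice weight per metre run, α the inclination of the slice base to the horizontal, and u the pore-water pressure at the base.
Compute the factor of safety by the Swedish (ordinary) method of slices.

Ordinary method of slices: FS = Σ[c'·Δl_i + (W_i cosα_i − u_i·Δl_i)·tanφ'] / Σ W_i sinα_i, with Δl_i = b_i / cosα_i.
Slice 1: Δl = 3.0/cos3.7° = 3.006 m; N'_1 = 108·cos3.7° − 14·3.006 = 65.7; c'Δl = 18.94; W sinα = 7.0
Slice 2: Δl = 1.6/cos29.7° = 1.842 m; N'_2 = 78·cos29.7° − 6·1.842 = 56.7; c'Δl = 11.60; W sinα = 38.6
Slice 3: Δl = 1.5/cos51.7° = 2.420 m; N'_3 = 36·cos51.7° − 8·2.420 = 3.0; c'Δl = 15.25; W sinα = 28.3
Σc'Δl = 45.8 kN/m; ΣN' = 125.3 kN/m; ΣW sinα = 73.9 kN/m
Resisting = 45.8 + 125.3·tan22.0° = 45.8 + 50.6 = 96.4 kN/m
FS = 96.4 / 73.9 = 1.305

FS = 1.31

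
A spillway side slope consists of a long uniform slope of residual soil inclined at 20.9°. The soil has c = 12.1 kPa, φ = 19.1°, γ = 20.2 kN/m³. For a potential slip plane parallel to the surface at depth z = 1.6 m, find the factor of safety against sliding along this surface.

FS = 2.03

For an infinite slope with a slip plane parallel to the surface (no pore pressure): FS = [c + γz cos²β tanφ] / [γz sinβ cosβ].
γz = 20.2·1.6 = 32.32 kN/m²
Numerator = 12.1 + 32.32·cos²20.9°·tan19.1° = 12.1 + 32.32·0.8727·0.3463 = 21.868 kPa
Denominator = 32.32·sin20.9°·cos20.9° = 32.32·0.3567·0.9342 = 10.771 kPa
FS = 21.868 / 10.771 = 2.030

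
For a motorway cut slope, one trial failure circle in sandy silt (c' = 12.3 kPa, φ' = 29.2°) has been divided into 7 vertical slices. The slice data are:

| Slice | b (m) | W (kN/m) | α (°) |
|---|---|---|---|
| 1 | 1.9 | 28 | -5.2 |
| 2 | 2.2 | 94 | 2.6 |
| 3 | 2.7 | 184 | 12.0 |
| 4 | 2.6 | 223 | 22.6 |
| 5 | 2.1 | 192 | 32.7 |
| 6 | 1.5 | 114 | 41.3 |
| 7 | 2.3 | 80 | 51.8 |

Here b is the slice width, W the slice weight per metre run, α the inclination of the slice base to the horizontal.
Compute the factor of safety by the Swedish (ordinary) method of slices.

FS = 1.82

Ordinary method of slices: FS = Σ[c'·Δl_i + (W_i cosα_i)·tanφ'] / Σ W_i sinα_i, with Δl_i = b_i / cosα_i.
Slice 1: Δl = 1.9/cos(-5.2°) = 1.908 m; N'_1 = 28·cos(-5.2°) = 27.9; c'Δl = 23.47; W sinα = -2.5
Slice 2: Δl = 2.2/cos2.6° = 2.202 m; N'_2 = 94·cos2.6° = 93.9; c'Δl = 27.09; W sinα = 4.3
Slice 3: Δl = 2.7/cos12.0° = 2.760 m; N'_3 = 184·cos12.0° = 180.0; c'Δl = 33.95; W sinα = 38.3
Slice 4: Δl = 2.6/cos22.6° = 2.816 m; N'_4 = 223·cos22.6° = 205.9; c'Δl = 34.64; W sinα = 85.7
Slice 5: Δl = 2.1/cos32.7° = 2.496 m; N'_5 = 192·cos32.7° = 161.6; c'Δl = 30.69; W sinα = 103.7
Slice 6: Δl = 1.5/cos41.3° = 1.997 m; N'_6 = 114·cos41.3° = 85.6; c'Δl = 24.56; W sinα = 75.2
Slice 7: Δl = 2.3/cos51.8° = 3.719 m; N'_7 = 80·cos51.8° = 49.5; c'Δl = 45.75; W sinα = 62.9
Σc'Δl = 220.1 kN/m; ΣN' = 804.3 kN/m; ΣW sinα = 367.5 kN/m
Resisting = 220.1 + 804.3·tan29.2° = 220.1 + 449.5 = 669.7 kN/m
FS = 669.7 / 367.5 = 1.822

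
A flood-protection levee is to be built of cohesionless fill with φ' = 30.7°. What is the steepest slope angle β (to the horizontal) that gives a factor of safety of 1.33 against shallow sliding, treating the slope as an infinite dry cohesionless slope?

For an infinite dry cohesionless slope FS = tanφ'/tanβ, so tanβ = tanφ' / FS.
tanβ = tan30.7° / 1.33 = 0.5938 / 1.33 = 0.4464
β = arctan(0.4464) = 24.06°

β = 24.1°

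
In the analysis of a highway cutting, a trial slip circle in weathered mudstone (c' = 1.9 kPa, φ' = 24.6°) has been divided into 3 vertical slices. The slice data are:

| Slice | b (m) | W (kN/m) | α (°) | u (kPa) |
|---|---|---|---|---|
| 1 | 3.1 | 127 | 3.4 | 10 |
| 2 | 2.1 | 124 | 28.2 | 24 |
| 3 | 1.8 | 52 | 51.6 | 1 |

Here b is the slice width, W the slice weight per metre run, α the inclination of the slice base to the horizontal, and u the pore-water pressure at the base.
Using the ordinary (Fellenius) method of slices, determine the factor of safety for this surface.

Ordinary method of slices: FS = Σ[c'·Δl_i + (W_i cosα_i − u_i·Δl_i)·tanφ'] / Σ W_i sinα_i, with Δl_i = b_i / cosα_i.
Slice 1: Δl = 3.1/cos3.4° = 3.105 m; N'_1 = 127·cos3.4° − 10·3.105 = 95.7; c'Δl = 5.90; W sinα = 7.5
Slice 2: Δl = 2.1/cos28.2° = 2.383 m; N'_2 = 124·cos28.2° − 24·2.383 = 52.1; c'Δl = 4.53; W sinα = 58.6
Slice 3: Δl = 1.8/cos51.6° = 2.898 m; N'_3 = 52·cos51.6° − 1·2.898 = 29.4; c'Δl = 5.51; W sinα = 40.8
Σc'Δl = 15.9 kN/m; ΣN' = 177.2 kN/m; ΣW sinα = 106.9 kN/m
Resisting = 15.9 + 177.2·tan24.6° = 15.9 + 81.1 = 97.1 kN/m
FS = 97.1 / 106.9 = 0.908

FS = 0.91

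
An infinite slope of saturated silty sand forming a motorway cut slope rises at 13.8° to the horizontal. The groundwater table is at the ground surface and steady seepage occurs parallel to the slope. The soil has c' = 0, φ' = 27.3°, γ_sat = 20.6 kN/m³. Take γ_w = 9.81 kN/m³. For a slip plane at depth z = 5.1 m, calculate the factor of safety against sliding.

FS = 1.10

With seepage parallel to the slope and the water table at the surface, the effective normal stress on the slip plane uses the buoyant unit weight γ' = γ_sat − γ_w while the driving shear stress uses γ_sat:
FS = [c' + γ' z cos²β tanφ'] / [γ_sat z sinβ cosβ]
(For c' = 0 this reduces to FS = (γ'/γ_sat)·tanφ'/tanβ.)
γ' = 20.6 − 9.81 = 10.79 kN/m³
Numerator = 0.0 + 10.79·5.1·cos²13.8°·tan27.3° = 0.0 + 10.79·5.1·0.9431·0.5161 = 26.787 kPa
Denominator = 20.6·5.1·sin13.8°·cos13.8° = 20.6·5.1·0.2385·0.9711 = 24.337 kPa
FS = 26.787 / 24.337 = 1.101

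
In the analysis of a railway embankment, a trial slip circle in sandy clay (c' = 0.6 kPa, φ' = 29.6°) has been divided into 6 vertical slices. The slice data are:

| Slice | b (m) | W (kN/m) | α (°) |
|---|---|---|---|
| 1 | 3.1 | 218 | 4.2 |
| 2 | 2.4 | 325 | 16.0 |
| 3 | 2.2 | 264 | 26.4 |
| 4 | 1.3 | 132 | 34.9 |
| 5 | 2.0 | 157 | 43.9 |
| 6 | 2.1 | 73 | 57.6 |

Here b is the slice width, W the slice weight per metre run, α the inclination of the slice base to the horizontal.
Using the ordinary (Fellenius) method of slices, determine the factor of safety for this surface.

FS = 1.26

Ordinary method of slices: FS = Σ[c'·Δl_i + (W_i cosα_i)·tanφ'] / Σ W_i sinα_i, with Δl_i = b_i / cosα_i.
Slice 1: Δl = 3.1/cos4.2° = 3.108 m; N'_1 = 218·cos4.2° = 217.4; c'Δl = 1.87; W sinα = 16.0
Slice 2: Δl = 2.4/cos16.0° = 2.497 m; N'_2 = 325·cos16.0° = 312.4; c'Δl = 1.50; W sinα = 89.6
Slice 3: Δl = 2.2/cos26.4° = 2.456 m; N'_3 = 264·cos26.4° = 236.5; c'Δl = 1.47; W sinα = 117.4
Slice 4: Δl = 1.3/cos34.9° = 1.585 m; N'_4 = 132·cos34.9° = 108.3; c'Δl = 0.95; W sinα = 75.5
Slice 5: Δl = 2.0/cos43.9° = 2.776 m; N'_5 = 157·cos43.9° = 113.1; c'Δl = 1.67; W sinα = 108.9
Slice 6: Δl = 2.1/cos57.6° = 3.919 m; N'_6 = 73·cos57.6° = 39.1; c'Δl = 2.35; W sinα = 61.6
Σc'Δl = 9.8 kN/m; ΣN' = 1026.8 kN/m; ΣW sinα = 469.0 kN/m
Resisting = 9.8 + 1026.8·tan29.6° = 9.8 + 583.3 = 593.1 kN/m
FS = 593.1 / 469.0 = 1.265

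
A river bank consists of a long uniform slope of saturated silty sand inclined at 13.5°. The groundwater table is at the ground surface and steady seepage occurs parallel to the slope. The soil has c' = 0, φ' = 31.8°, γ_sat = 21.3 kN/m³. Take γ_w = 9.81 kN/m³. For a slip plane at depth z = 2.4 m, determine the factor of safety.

With seepage parallel to the slope and the water table at the surface, the effective normal stress on the slip plane uses the buoyant unit weight γ' = γ_sat − γ_w while the driving shear stress uses γ_sat:
FS = [c' + γ' z cos²β tanφ'] / [γ_sat z sinβ cosβ]
(For c' = 0 this reduces to FS = (γ'/γ_sat)·tanφ'/tanβ.)
γ' = 21.3 − 9.81 = 11.49 kN/m³
Numerator = 0.0 + 11.49·2.4·cos²13.5°·tan31.8° = 0.0 + 11.49·2.4·0.9455·0.6200 = 16.166 kPa
Denominator = 21.3·2.4·sin13.5°·cos13.5° = 21.3·2.4·0.2334·0.9724 = 11.604 kPa
FS = 16.166 / 11.604 = 1.393

FS = 1.39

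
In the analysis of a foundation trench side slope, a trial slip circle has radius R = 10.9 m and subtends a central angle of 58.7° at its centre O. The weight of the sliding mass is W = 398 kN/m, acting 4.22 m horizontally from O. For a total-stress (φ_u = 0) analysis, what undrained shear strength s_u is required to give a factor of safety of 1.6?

FS = s_u·L_a·R / (W·d), so s_u = FS·W·d / (L_a·R).
Arc length L_a = R·θ = 10.9·(58.7°·π/180) = 10.9·1.0245 = 11.17 m
s_u = 1.6·398·4.22 / (11.17·10.9) = 2687.3 / 121.72 = 22.08 kPa

s_u = 22.1 kPa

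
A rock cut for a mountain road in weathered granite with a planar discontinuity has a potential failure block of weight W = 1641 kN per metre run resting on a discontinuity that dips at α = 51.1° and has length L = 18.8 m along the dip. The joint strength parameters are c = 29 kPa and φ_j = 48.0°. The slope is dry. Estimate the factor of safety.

FS = 1.32

Resolving the block weight along and normal to the plane and applying the Mohr–Coulomb strength on the joint:
N' = W cosα = 1641·cos51.1° = 1030.5 kN/m
Driving force T = W sinα = 1641·sin51.1° = 1277.1 kN/m
Resisting force R = c·L + N'·tanφ_j = 29·18.8 + 1030.5·tan48.0° = 545.2 + 1144.5 = 1689.7 kN/m
FS = R / T = 1689.7 / 1277.1 = 1.323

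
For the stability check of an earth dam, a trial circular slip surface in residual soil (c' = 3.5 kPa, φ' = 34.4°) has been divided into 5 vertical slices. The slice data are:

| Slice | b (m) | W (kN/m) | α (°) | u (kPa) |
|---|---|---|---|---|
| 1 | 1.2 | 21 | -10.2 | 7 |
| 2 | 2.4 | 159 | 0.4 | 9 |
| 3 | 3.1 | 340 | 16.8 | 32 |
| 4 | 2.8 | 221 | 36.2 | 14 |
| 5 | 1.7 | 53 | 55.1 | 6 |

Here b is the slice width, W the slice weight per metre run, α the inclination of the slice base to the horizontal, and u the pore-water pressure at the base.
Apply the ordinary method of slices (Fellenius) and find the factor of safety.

Ordinary method of slices: FS = Σ[c'·Δl_i + (W_i cosα_i − u_i·Δl_i)·tanφ'] / Σ W_i sinα_i, with Δl_i = b_i / cosα_i.
Slice 1: Δl = 1.2/cos(-10.2°) = 1.219 m; N'_1 = 21·cos(-10.2°) − 7·1.219 = 12.1; c'Δl = 4.27; W sinα = -3.7
Slice 2: Δl = 2.4/cos0.4° = 2.400 m; N'_2 = 159·cos0.4° − 9·2.400 = 137.4; c'Δl = 8.40; W sinα = 1.1
Slice 3: Δl = 3.1/cos16.8° = 3.238 m; N'_3 = 340·cos16.8° − 32·3.238 = 221.9; c'Δl = 11.33; W sinα = 98.3
Slice 4: Δl = 2.8/cos36.2° = 3.470 m; N'_4 = 221·cos36.2° − 14·3.470 = 129.8; c'Δl = 12.14; W sinα = 130.5
Slice 5: Δl = 1.7/cos55.1° = 2.971 m; N'_5 = 53·cos55.1° − 6·2.971 = 12.5; c'Δl = 10.40; W sinα = 43.5
Σc'Δl = 46.5 kN/m; ΣN' = 513.7 kN/m; ΣW sinα = 269.7 kN/m
Resisting = 46.5 + 513.7·tan34.4° = 46.5 + 351.7 = 398.2 kN/m
FS = 398.2 / 269.7 = 1.477

FS = 1.48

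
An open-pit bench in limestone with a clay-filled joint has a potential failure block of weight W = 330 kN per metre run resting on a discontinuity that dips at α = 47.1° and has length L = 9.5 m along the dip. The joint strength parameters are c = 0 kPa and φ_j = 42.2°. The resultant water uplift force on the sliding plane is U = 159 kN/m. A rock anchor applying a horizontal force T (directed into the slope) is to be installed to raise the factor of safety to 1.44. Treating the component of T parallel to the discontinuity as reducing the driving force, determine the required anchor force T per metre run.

Resolving forces along and normal to the sliding plane, with the horizontal anchor force T adding T·sinα to the effective normal force and T·cosα acting up the plane against the driving force:
FS = [cL + (W cosα − U + T sinα) tanφ_j] / [W sinα − T cosα]
Without the anchor: N' = 65.6 kN/m, driving T_d = 241.7 kN/m, resisting R = 0·9.5 + 65.6·tan42.2° = 59.5 kN/m, FS = 0.25.
Setting FS = 1.44 and solving for T:
1.44·(241.7 − T cos47.1°) = 59.5 + T sin47.1°·tan42.2°
T·(sin47.1°·tan42.2° + 1.44·cos47.1°) = 1.44·241.7 − 59.5
T·(0.7325·0.9067 + 1.44·0.6807) = 348.1 − 59.5 = 288.6
T·1.6445 = 288.6
T = 175.5 kN/m

T = 175 kN/m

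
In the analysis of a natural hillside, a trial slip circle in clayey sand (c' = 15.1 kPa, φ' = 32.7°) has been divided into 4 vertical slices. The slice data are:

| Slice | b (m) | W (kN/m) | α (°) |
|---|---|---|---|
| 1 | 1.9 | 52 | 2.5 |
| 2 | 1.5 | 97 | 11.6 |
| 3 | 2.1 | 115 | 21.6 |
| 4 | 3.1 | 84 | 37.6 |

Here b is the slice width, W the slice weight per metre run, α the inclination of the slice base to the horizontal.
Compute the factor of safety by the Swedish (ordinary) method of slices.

Ordinary method of slices: FS = Σ[c'·Δl_i + (W_i cosα_i)·tanφ'] / Σ W_i sinα_i, with Δl_i = b_i / cosα_i.
Slice 1: Δl = 1.9/cos2.5° = 1.902 m; N'_1 = 52·cos2.5° = 52.0; c'Δl = 28.72; W sinα = 2.3
Slice 2: Δl = 1.5/cos11.6° = 1.531 m; N'_2 = 97·cos11.6° = 95.0; c'Δl = 23.12; W sinα = 19.5
Slice 3: Δl = 2.1/cos21.6° = 2.259 m; N'_3 = 115·cos21.6° = 106.9; c'Δl = 34.10; W sinα = 42.3
Slice 4: Δl = 3.1/cos37.6° = 3.913 m; N'_4 = 84·cos37.6° = 66.6; c'Δl = 59.08; W sinα = 51.3
Σc'Δl = 145.0 kN/m; ΣN' = 320.4 kN/m; ΣW sinα = 115.4 kN/m
Resisting = 145.0 + 320.4·tan32.7° = 145.0 + 205.7 = 350.7 kN/m
FS = 350.7 / 115.4 = 3.040

FS = 3.04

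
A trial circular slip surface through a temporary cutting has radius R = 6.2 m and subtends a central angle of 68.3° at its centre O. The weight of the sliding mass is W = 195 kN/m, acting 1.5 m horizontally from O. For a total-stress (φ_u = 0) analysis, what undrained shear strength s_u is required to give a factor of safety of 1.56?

s_u = 10.0 kPa

FS = s_u·L_a·R / (W·d), so s_u = FS·W·d / (L_a·R).
Arc length L_a = R·θ = 6.2·(68.3°·π/180) = 6.2·1.1921 = 7.39 m
s_u = 1.56·195·1.5 / (7.39·6.2) = 456.3 / 45.82 = 9.96 kPa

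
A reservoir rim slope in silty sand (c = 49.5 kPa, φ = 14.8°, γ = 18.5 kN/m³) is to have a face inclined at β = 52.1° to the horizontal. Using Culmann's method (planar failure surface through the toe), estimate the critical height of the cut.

H_c = 39.92 m

Culmann's analysis gives the critical failure plane at α_cr = (β + φ)/2 = (52.1 + 14.8)/2 = 33.5°, and the critical height
H_c = (4c/γ) · sinβ cosφ / [1 − cos(β − φ)]
    = (4·49.5/18.5) · sin52.1°·cos14.8° / [1 − cos(37.3°)]
    = 10.703 · 0.7891·0.9668 / [1 − 0.7955]
    = 10.703 · 0.7629 / 0.2045
    = 39.92 m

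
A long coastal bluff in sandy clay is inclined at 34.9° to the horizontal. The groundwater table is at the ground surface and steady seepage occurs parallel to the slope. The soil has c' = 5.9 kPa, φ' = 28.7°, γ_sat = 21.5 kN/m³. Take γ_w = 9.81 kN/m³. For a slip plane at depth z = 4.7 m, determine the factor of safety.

With seepage parallel to the slope and the water table at the surface, the effective normal stress on the slip plane uses the buoyant unit weight γ' = γ_sat − γ_w while the driving shear stress uses γ_sat:
FS = [c' + γ' z cos²β tanφ'] / [γ_sat z sinβ cosβ]
γ' = 21.5 − 9.81 = 11.69 kN/m³
Numerator = 5.9 + 11.69·4.7·cos²34.9°·tan28.7° = 5.9 + 11.69·4.7·0.6726·0.5475 = 26.134 kPa
Denominator = 21.5·4.7·sin34.9°·cos34.9° = 21.5·4.7·0.5721·0.8202 = 47.417 kPa
FS = 26.134 / 47.417 = 0.551

FS = 0.55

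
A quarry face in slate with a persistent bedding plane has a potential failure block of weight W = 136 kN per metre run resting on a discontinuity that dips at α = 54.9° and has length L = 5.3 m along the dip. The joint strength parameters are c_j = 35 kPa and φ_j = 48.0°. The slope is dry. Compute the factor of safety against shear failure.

FS = 2.45

Resolving the block weight along and normal to the plane and applying the Mohr–Coulomb strength on the joint:
N' = W cosα = 136·cos54.9° = 78.2 kN/m
Driving force T = W sinα = 136·sin54.9° = 111.3 kN/m
Resisting force R = c_j·L + N'·tanφ_j = 35·5.3 + 78.2·tan48.0° = 185.5 + 86.9 = 272.4 kN/m
FS = R / T = 272.4 / 111.3 = 2.448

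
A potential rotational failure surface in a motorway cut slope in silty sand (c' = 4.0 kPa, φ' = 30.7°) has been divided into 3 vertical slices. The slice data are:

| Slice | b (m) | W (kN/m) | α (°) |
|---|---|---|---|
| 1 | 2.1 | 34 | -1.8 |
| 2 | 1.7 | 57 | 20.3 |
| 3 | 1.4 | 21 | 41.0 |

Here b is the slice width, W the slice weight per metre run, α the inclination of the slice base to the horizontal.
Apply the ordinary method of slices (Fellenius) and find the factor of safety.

FS = 2.60

Ordinary method of slices: FS = Σ[c'·Δl_i + (W_i cosα_i)·tanφ'] / Σ W_i sinα_i, with Δl_i = b_i / cosα_i.
Slice 1: Δl = 2.1/cos(-1.8°) = 2.101 m; N'_1 = 34·cos(-1.8°) = 34.0; c'Δl = 8.40; W sinα = -1.1
Slice 2: Δl = 1.7/cos20.3° = 1.813 m; N'_2 = 57·cos20.3° = 53.5; c'Δl = 7.25; W sinα = 19.8
Slice 3: Δl = 1.4/cos41.0° = 1.855 m; N'_3 = 21·cos41.0° = 15.8; c'Δl = 7.42; W sinα = 13.8
Σc'Δl = 23.1 kN/m; ΣN' = 103.3 kN/m; ΣW sinα = 32.5 kN/m
Resisting = 23.1 + 103.3·tan30.7° = 23.1 + 61.3 = 84.4 kN/m
FS = 84.4 / 32.5 = 2.598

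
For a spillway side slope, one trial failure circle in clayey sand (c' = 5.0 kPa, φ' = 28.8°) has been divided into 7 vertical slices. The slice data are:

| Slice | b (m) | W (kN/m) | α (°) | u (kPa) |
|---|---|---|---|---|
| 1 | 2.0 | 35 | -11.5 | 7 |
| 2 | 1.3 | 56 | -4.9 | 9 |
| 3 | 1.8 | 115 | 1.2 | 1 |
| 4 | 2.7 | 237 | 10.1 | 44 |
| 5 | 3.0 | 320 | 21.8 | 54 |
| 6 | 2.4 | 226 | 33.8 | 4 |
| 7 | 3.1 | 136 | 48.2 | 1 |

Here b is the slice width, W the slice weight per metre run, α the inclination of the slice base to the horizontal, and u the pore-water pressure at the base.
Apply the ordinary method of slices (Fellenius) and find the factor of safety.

FS = 1.23

Ordinary method of slices: FS = Σ[c'·Δl_i + (W_i cosα_i − u_i·Δl_i)·tanφ'] / Σ W_i sinα_i, with Δl_i = b_i / cosα_i.
Slice 1: Δl = 2.0/cos(-11.5°) = 2.041 m; N'_1 = 35·cos(-11.5°) − 7·2.041 = 20.0; c'Δl = 10.20; W sinα = -7.0
Slice 2: Δl = 1.3/cos(-4.9°) = 1.305 m; N'_2 = 56·cos(-4.9°) − 9·1.305 = 44.1; c'Δl = 6.52; W sinα = -4.8
Slice 3: Δl = 1.8/cos1.2° = 1.800 m; N'_3 = 115·cos1.2° − 1·1.800 = 113.2; c'Δl = 9.00; W sinα = 2.4
Slice 4: Δl = 2.7/cos10.1° = 2.743 m; N'_4 = 237·cos10.1° − 44·2.743 = 112.7; c'Δl = 13.71; W sinα = 41.6
Slice 5: Δl = 3.0/cos21.8° = 3.231 m; N'_5 = 320·cos21.8° − 54·3.231 = 122.6; c'Δl = 16.16; W sinα = 118.8
Slice 6: Δl = 2.4/cos33.8° = 2.888 m; N'_6 = 226·cos33.8° − 4·2.888 = 176.2; c'Δl = 14.44; W sinα = 125.7
Slice 7: Δl = 3.1/cos48.2° = 4.651 m; N'_7 = 136·cos48.2° − 1·4.651 = 86.0; c'Δl = 23.25; W sinα = 101.4
Σc'Δl = 93.3 kN/m; ΣN' = 674.8 kN/m; ΣW sinα = 378.2 kN/m
Resisting = 93.3 + 674.8·tan28.8° = 93.3 + 371.0 = 464.3 kN/m
FS = 464.3 / 378.2 = 1.228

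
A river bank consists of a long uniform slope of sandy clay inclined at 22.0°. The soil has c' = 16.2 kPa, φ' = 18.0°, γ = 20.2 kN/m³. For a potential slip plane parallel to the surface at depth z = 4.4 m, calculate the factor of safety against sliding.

For an infinite slope with a slip plane parallel to the surface (no pore pressure): FS = [c' + γz cos²β tanφ'] / [γz sinβ cosβ].
γz = 20.2·4.4 = 88.88 kN/m²
Numerator = 16.2 + 88.88·cos²22.0°·tan18.0° = 16.2 + 88.88·0.8597·0.3249 = 41.026 kPa
Denominator = 88.88·sin22.0°·cos22.0° = 88.88·0.3746·0.9272 = 30.871 kPa
FS = 41.026 / 30.871 = 1.329

FS = 1.33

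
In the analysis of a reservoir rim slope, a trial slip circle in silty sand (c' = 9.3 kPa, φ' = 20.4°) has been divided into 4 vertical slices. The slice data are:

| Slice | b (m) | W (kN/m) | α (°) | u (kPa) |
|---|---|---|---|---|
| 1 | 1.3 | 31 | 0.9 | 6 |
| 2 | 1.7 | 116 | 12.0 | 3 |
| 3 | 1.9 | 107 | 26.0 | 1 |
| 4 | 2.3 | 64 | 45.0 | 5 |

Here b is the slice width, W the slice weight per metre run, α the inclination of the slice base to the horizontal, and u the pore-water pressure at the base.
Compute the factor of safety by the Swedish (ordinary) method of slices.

FS = 1.48

Ordinary method of slices: FS = Σ[c'·Δl_i + (W_i cosα_i − u_i·Δl_i)·tanφ'] / Σ W_i sinα_i, with Δl_i = b_i / cosα_i.
Slice 1: Δl = 1.3/cos0.9° = 1.300 m; N'_1 = 31·cos0.9° − 6·1.300 = 23.2; c'Δl = 12.09; W sinα = 0.5
Slice 2: Δl = 1.7/cos12.0° = 1.738 m; N'_2 = 116·cos12.0° − 3·1.738 = 108.3; c'Δl = 16.16; W sinα = 24.1
Slice 3: Δl = 1.9/cos26.0° = 2.114 m; N'_3 = 107·cos26.0° − 1·2.114 = 94.1; c'Δl = 19.66; W sinα = 46.9
Slice 4: Δl = 2.3/cos45.0° = 3.253 m; N'_4 = 64·cos45.0° − 5·3.253 = 29.0; c'Δl = 30.25; W sinα = 45.3
Σc'Δl = 78.2 kN/m; ΣN' = 254.5 kN/m; ΣW sinα = 116.8 kN/m
Resisting = 78.2 + 254.5·tan20.4° = 78.2 + 94.6 = 172.8 kN/m
FS = 172.8 / 116.8 = 1.480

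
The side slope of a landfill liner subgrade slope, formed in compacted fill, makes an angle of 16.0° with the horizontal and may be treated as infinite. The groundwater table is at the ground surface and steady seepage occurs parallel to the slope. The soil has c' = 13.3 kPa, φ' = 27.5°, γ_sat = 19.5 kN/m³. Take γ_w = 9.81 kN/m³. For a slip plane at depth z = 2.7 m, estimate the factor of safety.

FS = 1.86

With seepage parallel to the slope and the water table at the surface, the effective normal stress on the slip plane uses the buoyant unit weight γ' = γ_sat − γ_w while the driving shear stress uses γ_sat:
FS = [c' + γ' z cos²β tanφ'] / [γ_sat z sinβ cosβ]
γ' = 19.5 − 9.81 = 9.69 kN/m³
Numerator = 13.3 + 9.69·2.7·cos²16.0°·tan27.5° = 13.3 + 9.69·2.7·0.9240·0.5206 = 25.885 kPa
Denominator = 19.5·2.7·sin16.0°·cos16.0° = 19.5·2.7·0.2756·0.9613 = 13.950 kPa
FS = 25.885 / 13.950 = 1.856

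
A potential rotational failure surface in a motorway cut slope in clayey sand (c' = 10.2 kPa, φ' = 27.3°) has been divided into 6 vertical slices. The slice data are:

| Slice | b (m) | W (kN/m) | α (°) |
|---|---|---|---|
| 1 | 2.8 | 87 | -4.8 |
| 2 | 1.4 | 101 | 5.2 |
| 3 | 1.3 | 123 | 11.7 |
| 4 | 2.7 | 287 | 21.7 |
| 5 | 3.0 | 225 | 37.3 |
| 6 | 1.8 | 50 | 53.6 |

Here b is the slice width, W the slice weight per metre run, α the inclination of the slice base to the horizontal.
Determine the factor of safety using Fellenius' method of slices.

FS = 1.81

Ordinary method of slices: FS = Σ[c'·Δl_i + (W_i cosα_i)·tanφ'] / Σ W_i sinα_i, with Δl_i = b_i / cosα_i.
Slice 1: Δl = 2.8/cos(-4.8°) = 2.810 m; N'_1 = 87·cos(-4.8°) = 86.7; c'Δl = 28.66; W sinα = -7.3
Slice 2: Δl = 1.4/cos5.2° = 1.406 m; N'_2 = 101·cos5.2° = 100.6; c'Δl = 14.34; W sinα = 9.2
Slice 3: Δl = 1.3/cos11.7° = 1.328 m; N'_3 = 123·cos11.7° = 120.4; c'Δl = 13.54; W sinα = 24.9
Slice 4: Δl = 2.7/cos21.7° = 2.906 m; N'_4 = 287·cos21.7° = 266.7; c'Δl = 29.64; W sinα = 106.1
Slice 5: Δl = 3.0/cos37.3° = 3.771 m; N'_5 = 225·cos37.3° = 179.0; c'Δl = 38.47; W sinα = 136.3
Slice 6: Δl = 1.8/cos53.6° = 3.033 m; N'_6 = 50·cos53.6° = 29.7; c'Δl = 30.94; W sinα = 40.2
Σc'Δl = 155.6 kN/m; ΣN' = 783.0 kN/m; ΣW sinα = 309.5 kN/m
Resisting = 155.6 + 783.0·tan27.3° = 155.6 + 404.2 = 559.7 kN/m
FS = 559.7 / 309.5 = 1.808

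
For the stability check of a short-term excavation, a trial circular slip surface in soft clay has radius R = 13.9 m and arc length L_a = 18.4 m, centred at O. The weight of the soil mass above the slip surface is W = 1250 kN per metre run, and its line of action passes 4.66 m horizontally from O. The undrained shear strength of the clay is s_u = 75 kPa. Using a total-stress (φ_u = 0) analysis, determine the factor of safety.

Taking moments about the centre O, the resisting moment is provided by the undrained shear strength acting along the arc:
M_R = s_u·L_a·R = 75·18.40·13.9 = 19182.0 kN·m/m
M_D = W·d = 1250·4.66 = 5825.0 kN·m/m
FS = M_R / M_D = 19182.0 / 5825.0 = 3.293

FS = 3.29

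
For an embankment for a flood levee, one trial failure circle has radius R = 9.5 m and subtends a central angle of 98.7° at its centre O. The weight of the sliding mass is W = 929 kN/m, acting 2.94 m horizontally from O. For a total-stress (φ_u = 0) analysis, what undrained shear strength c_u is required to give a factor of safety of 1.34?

FS = c_u·L_a·R / (W·d), so c_u = FS·W·d / (L_a·R).
Arc length L_a = R·θ = 9.5·(98.7°·π/180) = 9.5·1.7226 = 16.37 m
c_u = 1.34·929·2.94 / (16.37·9.5) = 3659.9 / 155.47 = 23.54 kPa

c_u = 23.5 kPa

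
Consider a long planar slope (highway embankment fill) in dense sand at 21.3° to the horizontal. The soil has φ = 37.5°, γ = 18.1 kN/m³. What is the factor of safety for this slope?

For a dry cohesionless infinite slope the factor of safety is FS = tanφ / tanβ.
FS = tan37.5° / tan21.3° = 0.7673 / 0.3899 = 1.968

FS = 1.97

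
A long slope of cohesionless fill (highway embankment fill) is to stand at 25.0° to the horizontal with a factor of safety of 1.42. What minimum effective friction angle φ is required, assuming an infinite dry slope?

FS = tanφ/tanβ ⇒ tanφ = FS · tanβ = 1.42 · tan25.0° = 0.6622
φ = arctan(0.6622) = 33.51°

φ = 33.5°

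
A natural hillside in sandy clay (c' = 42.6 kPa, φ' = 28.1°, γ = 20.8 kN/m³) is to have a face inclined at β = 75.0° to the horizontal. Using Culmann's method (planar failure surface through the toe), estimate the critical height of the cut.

Culmann's analysis gives the critical failure plane at α_cr = (β + φ')/2 = (75.0 + 28.1)/2 = 51.5°, and the critical height
H_c = (4c'/γ) · sinβ cosφ' / [1 − cos(β − φ')]
    = (4·42.6/20.8) · sin75.0°·cos28.1° / [1 − cos(46.9°)]
    = 8.192 · 0.9659·0.8821 / [1 − 0.6833]
    = 8.192 · 0.8521 / 0.3167
    = 22.04 m

H_c = 22.04 m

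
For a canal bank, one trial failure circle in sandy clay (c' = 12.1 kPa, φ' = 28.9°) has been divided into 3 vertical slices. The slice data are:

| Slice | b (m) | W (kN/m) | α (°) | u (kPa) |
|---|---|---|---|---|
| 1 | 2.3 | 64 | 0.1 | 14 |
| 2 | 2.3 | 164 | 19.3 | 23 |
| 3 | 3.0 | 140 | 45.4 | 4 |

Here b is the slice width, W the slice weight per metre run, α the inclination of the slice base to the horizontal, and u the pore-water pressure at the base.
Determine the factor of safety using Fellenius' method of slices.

Ordinary method of slices: FS = Σ[c'·Δl_i + (W_i cosα_i − u_i·Δl_i)·tanφ'] / Σ W_i sinα_i, with Δl_i = b_i / cosα_i.
Slice 1: Δl = 2.3/cos0.1° = 2.300 m; N'_1 = 64·cos0.1° − 14·2.300 = 31.8; c'Δl = 27.83; W sinα = 0.1
Slice 2: Δl = 2.3/cos19.3° = 2.437 m; N'_2 = 164·cos19.3° − 23·2.437 = 98.7; c'Δl = 29.49; W sinα = 54.2
Slice 3: Δl = 3.0/cos45.4° = 4.273 m; N'_3 = 140·cos45.4° − 4·4.273 = 81.2; c'Δl = 51.70; W sinα = 99.7
Σc'Δl = 109.0 kN/m; ΣN' = 211.7 kN/m; ΣW sinα = 154.0 kN/m
Resisting = 109.0 + 211.7·tan28.9° = 109.0 + 116.9 = 225.9 kN/m
FS = 225.9 / 154.0 = 1.467

FS = 1.47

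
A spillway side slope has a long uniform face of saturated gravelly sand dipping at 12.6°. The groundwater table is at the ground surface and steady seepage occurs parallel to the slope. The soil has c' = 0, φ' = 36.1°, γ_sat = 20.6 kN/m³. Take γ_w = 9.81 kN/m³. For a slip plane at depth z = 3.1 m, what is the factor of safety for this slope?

FS = 1.71

With seepage parallel to the slope and the water table at the surface, the effective normal stress on the slip plane uses the buoyant unit weight γ' = γ_sat − γ_w while the driving shear stress uses γ_sat:
FS = [c' + γ' z cos²β tanφ'] / [γ_sat z sinβ cosβ]
(For c' = 0 this reduces to FS = (γ'/γ_sat)·tanφ'/tanβ.)
γ' = 20.6 − 9.81 = 10.79 kN/m³
Numerator = 0.0 + 10.79·3.1·cos²12.6°·tan36.1° = 0.0 + 10.79·3.1·0.9524·0.7292 = 23.231 kPa
Denominator = 20.6·3.1·sin12.6°·cos12.6° = 20.6·3.1·0.2181·0.9759 = 13.595 kPa
FS = 23.231 / 13.595 = 1.709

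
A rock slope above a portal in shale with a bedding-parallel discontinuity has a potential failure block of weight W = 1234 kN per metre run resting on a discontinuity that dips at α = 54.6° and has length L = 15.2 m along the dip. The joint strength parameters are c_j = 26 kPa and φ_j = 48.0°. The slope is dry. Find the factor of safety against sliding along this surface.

Resolving the block weight along and normal to the plane and applying the Mohr–Coulomb strength on the joint:
N' = W cosα = 1234·cos54.6° = 714.8 kN/m
Driving force T = W sinα = 1234·sin54.6° = 1005.9 kN/m
Resisting force R = c_j·L + N'·tanφ_j = 26·15.2 + 714.8·tan48.0° = 395.2 + 793.9 = 1189.1 kN/m
FS = R / T = 1189.1 / 1005.9 = 1.182

FS = 1.18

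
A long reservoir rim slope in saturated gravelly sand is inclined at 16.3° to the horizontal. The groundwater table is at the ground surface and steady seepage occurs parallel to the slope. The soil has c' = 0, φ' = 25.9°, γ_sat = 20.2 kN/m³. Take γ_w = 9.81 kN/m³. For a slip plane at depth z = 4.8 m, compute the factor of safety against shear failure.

With seepage parallel to the slope and the water table at the surface, the effective normal stress on the slip plane uses the buoyant unit weight γ' = γ_sat − γ_w while the driving shear stress uses γ_sat:
FS = [c' + γ' z cos²β tanφ'] / [γ_sat z sinβ cosβ]
(For c' = 0 this reduces to FS = (γ'/γ_sat)·tanφ'/tanβ.)
γ' = 20.2 − 9.81 = 10.39 kN/m³
Numerator = 0.0 + 10.39·4.8·cos²16.3°·tan25.9° = 0.0 + 10.39·4.8·0.9212·0.4856 = 22.309 kPa
Denominator = 20.2·4.8·sin16.3°·cos16.3° = 20.2·4.8·0.2807·0.9598 = 26.120 kPa
FS = 22.309 / 26.120 = 0.854

FS = 0.85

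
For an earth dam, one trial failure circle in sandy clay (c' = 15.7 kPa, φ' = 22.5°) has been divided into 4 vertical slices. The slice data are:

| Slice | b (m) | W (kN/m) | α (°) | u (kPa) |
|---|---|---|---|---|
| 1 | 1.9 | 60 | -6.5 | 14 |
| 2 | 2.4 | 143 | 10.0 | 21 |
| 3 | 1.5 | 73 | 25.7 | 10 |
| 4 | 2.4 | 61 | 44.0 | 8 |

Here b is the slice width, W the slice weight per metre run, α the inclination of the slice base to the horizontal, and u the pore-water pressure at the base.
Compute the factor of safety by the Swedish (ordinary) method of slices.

FS = 2.44

Ordinary method of slices: FS = Σ[c'·Δl_i + (W_i cosα_i − u_i·Δl_i)·tanφ'] / Σ W_i sinα_i, with Δl_i = b_i / cosα_i.
Slice 1: Δl = 1.9/cos(-6.5°) = 1.912 m; N'_1 = 60·cos(-6.5°) − 14·1.912 = 32.8; c'Δl = 30.02; W sinα = -6.8
Slice 2: Δl = 2.4/cos10.0° = 2.437 m; N'_2 = 143·cos10.0° − 21·2.437 = 89.7; c'Δl = 38.26; W sinα = 24.8
Slice 3: Δl = 1.5/cos25.7° = 1.665 m; N'_3 = 73·cos25.7° − 10·1.665 = 49.1; c'Δl = 26.14; W sinα = 31.7
Slice 4: Δl = 2.4/cos44.0° = 3.336 m; N'_4 = 61·cos44.0° − 8·3.336 = 17.2; c'Δl = 52.38; W sinα = 42.4
Σc'Δl = 146.8 kN/m; ΣN' = 188.8 kN/m; ΣW sinα = 92.1 kN/m
Resisting = 146.8 + 188.8·tan22.5° = 146.8 + 78.2 = 225.0 kN/m
FS = 225.0 / 92.1 = 2.444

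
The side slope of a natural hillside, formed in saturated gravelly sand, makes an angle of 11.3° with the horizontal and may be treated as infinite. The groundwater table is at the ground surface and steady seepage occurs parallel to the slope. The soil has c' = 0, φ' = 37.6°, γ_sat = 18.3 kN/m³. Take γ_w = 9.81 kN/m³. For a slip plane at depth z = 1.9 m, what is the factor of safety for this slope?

FS = 1.79

With seepage parallel to the slope and the water table at the surface, the effective normal stress on the slip plane uses the buoyant unit weight γ' = γ_sat − γ_w while the driving shear stress uses γ_sat:
FS = [c' + γ' z cos²β tanφ'] / [γ_sat z sinβ cosβ]
(For c' = 0 this reduces to FS = (γ'/γ_sat)·tanφ'/tanβ.)
γ' = 18.3 − 9.81 = 8.49 kN/m³
Numerator = 0.0 + 8.49·1.9·cos²11.3°·tan37.6° = 0.0 + 8.49·1.9·0.9616·0.7701 = 11.946 kPa
Denominator = 18.3·1.9·sin11.3°·cos11.3° = 18.3·1.9·0.1959·0.9806 = 6.681 kPa
FS = 11.946 / 6.681 = 1.788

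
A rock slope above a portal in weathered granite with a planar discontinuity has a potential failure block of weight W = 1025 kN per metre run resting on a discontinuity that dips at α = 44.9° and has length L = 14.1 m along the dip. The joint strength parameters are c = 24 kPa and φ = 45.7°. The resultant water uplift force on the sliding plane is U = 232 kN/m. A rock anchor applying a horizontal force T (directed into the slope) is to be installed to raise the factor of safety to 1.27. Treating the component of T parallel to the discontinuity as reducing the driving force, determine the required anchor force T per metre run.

T = 46 kN/m

Resolving forces along and normal to the sliding plane, with the horizontal anchor force T adding T·sinα to the effective normal force and T·cosα acting up the plane against the driving force:
FS = [cL + (W cosα − U + T sinα) tanφ] / [W sinα − T cosα]
Without the anchor: N' = 494.0 kN/m, driving T_d = 723.5 kN/m, resisting R = 24·14.1 + 494.0·tan45.7° = 844.7 kN/m, FS = 1.17.
Setting FS = 1.27 and solving for T:
1.27·(723.5 − T cos44.9°) = 844.7 + T sin44.9°·tan45.7°
T·(sin44.9°·tan45.7° + 1.27·cos44.9°) = 1.27·723.5 − 844.7
T·(0.7059·1.0247 + 1.27·0.7083) = 918.9 − 844.7 = 74.2
T·1.6229 = 74.2
T = 45.7 kN/m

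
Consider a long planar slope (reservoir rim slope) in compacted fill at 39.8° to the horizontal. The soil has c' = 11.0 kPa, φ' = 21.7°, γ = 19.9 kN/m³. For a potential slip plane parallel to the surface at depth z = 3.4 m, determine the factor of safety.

For an infinite slope with a slip plane parallel to the surface (no pore pressure): FS = [c' + γz cos²β tanφ'] / [γz sinβ cosβ].
γz = 19.9·3.4 = 67.66 kN/m²
Numerator = 11.0 + 67.66·cos²39.8°·tan21.7° = 11.0 + 67.66·0.5903·0.3979 = 26.893 kPa
Denominator = 67.66·sin39.8°·cos39.8° = 67.66·0.6401·0.7683 = 33.274 kPa
FS = 26.893 / 33.274 = 0.808

FS = 0.81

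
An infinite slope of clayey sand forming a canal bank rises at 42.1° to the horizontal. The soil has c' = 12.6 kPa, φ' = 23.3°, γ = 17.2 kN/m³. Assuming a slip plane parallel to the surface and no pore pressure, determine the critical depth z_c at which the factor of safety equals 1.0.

Setting FS = 1.00 in FS = [c' + γz cos²β tanφ'] / [γz sinβ cosβ] and solving for z:
z = c' / [γ cosβ (FS·sinβ − cosβ·tanφ')]
  = 12.6 / [17.2·cos42.1°·(1.00·sin42.1° − cos42.1°·tan23.3°)]
  = 12.6 / [17.2·0.7420·(1.00·0.6704 − 0.7420·0.4307)]
  = 12.6 / 4.4779 = 2.814 m

z_c = 2.81 m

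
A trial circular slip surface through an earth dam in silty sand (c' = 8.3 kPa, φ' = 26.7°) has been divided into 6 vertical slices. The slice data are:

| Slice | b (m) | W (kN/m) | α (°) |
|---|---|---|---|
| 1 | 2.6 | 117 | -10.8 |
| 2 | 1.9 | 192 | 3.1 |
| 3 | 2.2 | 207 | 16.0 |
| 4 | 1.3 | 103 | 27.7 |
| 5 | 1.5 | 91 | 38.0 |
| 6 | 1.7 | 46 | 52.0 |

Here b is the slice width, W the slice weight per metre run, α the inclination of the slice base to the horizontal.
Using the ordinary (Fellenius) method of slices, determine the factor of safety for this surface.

Ordinary method of slices: FS = Σ[c'·Δl_i + (W_i cosα_i)·tanφ'] / Σ W_i sinα_i, with Δl_i = b_i / cosα_i.
Slice 1: Δl = 2.6/cos(-10.8°) = 2.647 m; N'_1 = 117·cos(-10.8°) = 114.9; c'Δl = 21.97; W sinα = -21.9
Slice 2: Δl = 1.9/cos3.1° = 1.903 m; N'_2 = 192·cos3.1° = 191.7; c'Δl = 15.79; W sinα = 10.4
Slice 3: Δl = 2.2/cos16.0° = 2.289 m; N'_3 = 207·cos16.0° = 199.0; c'Δl = 19.00; W sinα = 57.1
Slice 4: Δl = 1.3/cos27.7° = 1.468 m; N'_4 = 103·cos27.7° = 91.2; c'Δl = 12.19; W sinα = 47.9
Slice 5: Δl = 1.5/cos38.0° = 1.904 m; N'_5 = 91·cos38.0° = 71.7; c'Δl = 15.80; W sinα = 56.0
Slice 6: Δl = 1.7/cos52.0° = 2.761 m; N'_6 = 46·cos52.0° = 28.3; c'Δl = 22.92; W sinα = 36.2
Σc'Δl = 107.7 kN/m; ΣN' = 696.9 kN/m; ΣW sinα = 185.7 kN/m
Resisting = 107.7 + 696.9·tan26.7° = 107.7 + 350.5 = 458.1 kN/m
FS = 458.1 / 185.7 = 2.468

FS = 2.47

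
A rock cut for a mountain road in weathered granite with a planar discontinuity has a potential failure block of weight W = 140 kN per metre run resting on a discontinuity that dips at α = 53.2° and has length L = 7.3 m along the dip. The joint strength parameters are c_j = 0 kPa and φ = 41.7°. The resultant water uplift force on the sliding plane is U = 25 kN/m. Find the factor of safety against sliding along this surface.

Resolving the block weight along and normal to the plane and applying the Mohr–Coulomb strength on the joint:
N' = W cosα − U = 140·cos53.2° − 25 = 58.9 kN/m
Driving force T = W sinα = 140·sin53.2° = 112.1 kN/m
Resisting force R = c_j·L + N'·tanφ = 0·7.3 + 58.9·tan41.7° = 0.0 + 52.4 = 52.4 kN/m
FS = R / T = 52.4 / 112.1 = 0.468

FS = 0.47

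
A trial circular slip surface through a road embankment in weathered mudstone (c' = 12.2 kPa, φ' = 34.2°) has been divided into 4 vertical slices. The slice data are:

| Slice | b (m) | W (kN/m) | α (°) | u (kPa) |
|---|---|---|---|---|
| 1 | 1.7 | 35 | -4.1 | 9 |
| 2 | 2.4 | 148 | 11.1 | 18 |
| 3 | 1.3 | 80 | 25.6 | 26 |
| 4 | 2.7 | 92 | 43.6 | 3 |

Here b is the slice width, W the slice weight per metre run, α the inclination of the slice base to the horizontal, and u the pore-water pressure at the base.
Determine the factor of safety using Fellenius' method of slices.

FS = 2.07

Ordinary method of slices: FS = Σ[c'·Δl_i + (W_i cosα_i − u_i·Δl_i)·tanφ'] / Σ W_i sinα_i, with Δl_i = b_i / cosα_i.
Slice 1: Δl = 1.7/cos(-4.1°) = 1.704 m; N'_1 = 35·cos(-4.1°) − 9·1.704 = 19.6; c'Δl = 20.79; W sinα = -2.5
Slice 2: Δl = 2.4/cos11.1° = 2.446 m; N'_2 = 148·cos11.1° − 18·2.446 = 101.2; c'Δl = 29.84; W sinα = 28.5
Slice 3: Δl = 1.3/cos25.6° = 1.442 m; N'_3 = 80·cos25.6° − 26·1.442 = 34.7; c'Δl = 17.59; W sinα = 34.6
Slice 4: Δl = 2.7/cos43.6° = 3.728 m; N'_4 = 92·cos43.6° − 3·3.728 = 55.4; c'Δl = 45.49; W sinα = 63.4
Σc'Δl = 113.7 kN/m; ΣN' = 210.9 kN/m; ΣW sinα = 124.0 kN/m
Resisting = 113.7 + 210.9·tan34.2° = 113.7 + 143.3 = 257.0 kN/m
FS = 257.0 / 124.0 = 2.073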